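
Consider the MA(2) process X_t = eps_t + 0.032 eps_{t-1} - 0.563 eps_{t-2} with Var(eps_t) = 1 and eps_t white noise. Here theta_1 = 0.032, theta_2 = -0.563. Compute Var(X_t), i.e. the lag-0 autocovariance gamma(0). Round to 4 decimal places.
\gamma(0) = 1.3180

For an MA(q) process X_t = eps_t + sum_i theta_i eps_{t-i} with
Var(eps_t) = sigma^2, the variance is
  gamma(0) = sigma^2 * (1 + sum_i theta_i^2).
  sum_i theta_i^2 = (0.032)^2 + (-0.563)^2 = 0.001024 + 0.316969 = 0.317993.
  gamma(0) = 1 * (1 + 0.317993) = 1 * 1.317993 = 1.317993, which rounds to 1.3180.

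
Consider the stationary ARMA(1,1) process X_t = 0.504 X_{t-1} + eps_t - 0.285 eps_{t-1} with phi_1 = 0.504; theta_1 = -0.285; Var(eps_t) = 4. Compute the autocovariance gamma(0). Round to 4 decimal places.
\gamma(0) = 4.2572

Multiply the model equation by X_{t-k} and take expectations. With theta_0 = psi_0 = 1 and psi_j the MA(infinity) weights, this gives
  gamma(k) - sum_i phi_i gamma(k-i) = c_k,
  c_k = sigma^2 * sum_{j=k..q} theta_j psi_{j-k}   (c_k = 0 for k > q),
using gamma(-m) = gamma(m).
psi-weights needed (psi_j = theta_j + sum_i phi_i psi_{j-i}):
  psi_1 = theta_1 + phi_1 = -0.285 + (0.504) = 0.219
Right-hand sides:
  c_0 = sigma^2 (1 + theta_1 psi_1) = 4 * (1 + (-0.285)(0.219)) = 4 * 0.937585 = 3.75034
  c_1 = sigma^2 theta_1 = 4 * (-0.285) = -1.14
  c_2 = 0
Equations for k = 0 and k = 1 (AR order 1):
  gamma(0) = phi_1 gamma(1) + c_0
  gamma(1) = phi_1 gamma(0) + c_1
Substituting the second into the first: gamma(0) (1 - phi_1^2) = c_0 + phi_1 c_1, so
  gamma(0) = (c_0 + phi_1 c_1) / (1 - phi_1^2) = (3.75034 + (0.504)(-1.14)) / (1 - (0.504)^2) = 3.17578 / 0.745984 = 4.257169.
Therefore gamma(0) = 4.2572 (to 4 decimal places).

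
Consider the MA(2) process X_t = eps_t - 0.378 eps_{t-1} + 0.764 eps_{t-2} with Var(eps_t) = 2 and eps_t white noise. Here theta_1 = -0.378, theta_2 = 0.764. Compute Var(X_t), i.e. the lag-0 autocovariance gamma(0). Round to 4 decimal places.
\gamma(0) = 3.4532

For an MA(q) process X_t = eps_t + sum_i theta_i eps_{t-i} with
Var(eps_t) = sigma^2, the variance is
  gamma(0) = sigma^2 * (1 + sum_i theta_i^2).
  sum_i theta_i^2 = (-0.378)^2 + (0.764)^2 = 0.142884 + 0.583696 = 0.72658.
  gamma(0) = 2 * (1 + 0.72658) = 2 * 1.72658 = 3.45316, which rounds to 3.4532.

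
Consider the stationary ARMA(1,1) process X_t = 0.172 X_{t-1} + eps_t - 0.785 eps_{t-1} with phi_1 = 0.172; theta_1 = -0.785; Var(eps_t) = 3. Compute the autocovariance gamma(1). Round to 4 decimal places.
\gamma(1) = -1.6392

Multiply the model equation by X_{t-k} and take expectations. With theta_0 = psi_0 = 1 and psi_j the MA(infinity) weights, this gives
  gamma(k) - sum_i phi_i gamma(k-i) = c_k,
  c_k = sigma^2 * sum_{j=k..q} theta_j psi_{j-k}   (c_k = 0 for k > q),
using gamma(-m) = gamma(m).
psi-weights needed (psi_j = theta_j + sum_i phi_i psi_{j-i}):
  psi_1 = theta_1 + phi_1 = -0.785 + (0.172) = -0.613
Right-hand sides:
  c_0 = sigma^2 (1 + theta_1 psi_1) = 3 * (1 + (-0.785)(-0.613)) = 3 * 1.481205 = 4.443615
  c_1 = sigma^2 theta_1 = 3 * (-0.785) = -2.355
  c_2 = 0
Equations for k = 0 and k = 1 (AR order 1):
  gamma(0) = phi_1 gamma(1) + c_0
  gamma(1) = phi_1 gamma(0) + c_1
Substituting the second into the first: gamma(0) (1 - phi_1^2) = c_0 + phi_1 c_1, so
  gamma(0) = (c_0 + phi_1 c_1) / (1 - phi_1^2) = (4.443615 + (0.172)(-2.355)) / (1 - (0.172)^2) = 4.038555 / 0.970416 = 4.161674.
  gamma(1) = phi_1 gamma(0) + c_1 = (0.172)(4.161674) + (-2.355) = -1.639192.
Therefore gamma(1) = -1.6392 (to 4 decimal places).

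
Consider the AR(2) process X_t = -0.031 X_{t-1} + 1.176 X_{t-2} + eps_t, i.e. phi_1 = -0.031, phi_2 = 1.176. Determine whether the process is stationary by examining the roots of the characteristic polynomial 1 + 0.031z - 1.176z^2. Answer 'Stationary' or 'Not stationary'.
\text{Not stationary}

The AR(p) characteristic polynomial is P(z) = 1 + 0.031z - 1.176z^2.
Stationarity requires all roots to lie outside the unit circle, i.e. |z| > 1 for every root.
Set 1 + (0.031) z + (-1.176) z^2 = 0, i.e. a z^2 + b z + c = 0 with a = -1.176, b = 0.031, c = 1.
Discriminant D = b^2 - 4ac = (0.031)^2 - 4*(-1.176)*1 = 0.000961 - (-4.704) = 4.704961.
D >= 0, so the roots are real: z = (-b +/- sqrt(D)) / (2a) = (-0.031 +/- 2.169092) / (-2.352).
  z_1 = (-0.031 + 2.169092) / (-2.352) = -0.9091,   |z_1| = 0.9091.
  z_2 = (-0.031 - 2.169092) / (-2.352) = 0.9354,   |z_2| = 0.9354.
Moduli of all roots: 0.9091, 0.9354.
All moduli strictly greater than 1? No.
Verdict: Not stationary.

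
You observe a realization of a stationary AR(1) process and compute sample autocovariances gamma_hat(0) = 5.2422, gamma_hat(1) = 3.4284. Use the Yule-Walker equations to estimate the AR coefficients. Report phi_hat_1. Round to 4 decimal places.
\hat\phi_{1} = 0.6540

The Yule-Walker equations for an AR(p) process read, in matrix form,
  Gamma_p phi = r_p,   with   (Gamma_p)_{ij} = gamma(|i - j|),
                       (r_p)_i = gamma(i),   i,j = 1..p.
Substitute the sample gammas (Toeplitz matrix and right-hand side of size 1):
  Gamma_p = [[5.2422]]
  r_p     = [3.4284]
With p = 1 this is the single equation gamma(0) phi_1 = gamma(1):
  phi_hat_1 = gamma(1) / gamma(0) = 3.4284 / 5.2422 = 0.6540.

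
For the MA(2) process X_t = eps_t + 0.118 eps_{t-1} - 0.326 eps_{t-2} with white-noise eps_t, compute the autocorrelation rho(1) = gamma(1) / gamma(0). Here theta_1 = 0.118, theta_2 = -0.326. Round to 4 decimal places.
\rho(1) = 0.0710

For an MA(q) process with theta_0 = 1, the autocovariance is
  gamma(k) = sigma^2 * sum_{i=0..q-k} theta_i * theta_{i+k},
and rho(k) = gamma(k) / gamma(0). Sigma^2 cancels.
  numerator   = (1)*(0.118) + (0.118)*(-0.326) = 0.079532.
  denominator = (1)^2 + (0.118)^2 + (-0.326)^2 = 1.1202.
  rho(1) = 0.079532 / 1.1202 = 0.0710.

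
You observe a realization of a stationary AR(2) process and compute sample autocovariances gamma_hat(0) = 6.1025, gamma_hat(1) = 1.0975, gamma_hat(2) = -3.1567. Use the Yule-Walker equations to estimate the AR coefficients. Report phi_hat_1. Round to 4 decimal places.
\hat\phi_{1} = 0.2820

The Yule-Walker equations for an AR(p) process read, in matrix form,
  Gamma_p phi = r_p,   with   (Gamma_p)_{ij} = gamma(|i - j|),
                       (r_p)_i = gamma(i),   i,j = 1..p.
Substitute the sample gammas (Toeplitz matrix and right-hand side of size 2):
  Gamma_p = [[6.1025, 1.0975], [1.0975, 6.1025]]
  r_p     = [1.0975, -3.1567]
Written out:
  6.1025 phi_1 + 1.0975 phi_2 = 1.0975
  1.0975 phi_1 + 6.1025 phi_2 = -3.1567
Solve by Cramer's rule:
  det = gamma(0)^2 - gamma(1)^2 = (6.1025)^2 - (1.0975)^2 = 37.24050625 - 1.20450625 = 36.036
  phi_hat_1 = [gamma(1) gamma(0) - gamma(1) gamma(2)] / det = [(1.0975)(6.1025) - (1.0975)(-3.1567)] / 36.036 = 10.161972 / 36.036 = 0.282
  phi_hat_2 = [gamma(0) gamma(2) - gamma(1)^2] / det = [(6.1025)(-3.1567) - (1.0975)^2] / 36.036 = -20.468268 / 36.036 = -0.568
So phi_hat = [0.2820, -0.5680].
Therefore phi_hat_1 = 0.2820.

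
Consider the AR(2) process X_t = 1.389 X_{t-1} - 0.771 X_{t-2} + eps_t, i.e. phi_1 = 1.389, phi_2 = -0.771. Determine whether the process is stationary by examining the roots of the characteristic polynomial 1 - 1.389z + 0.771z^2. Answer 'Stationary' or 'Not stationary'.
\text{Stationary}

The AR(p) characteristic polynomial is P(z) = 1 - 1.389z + 0.771z^2.
Stationarity requires all roots to lie outside the unit circle, i.e. |z| > 1 for every root.
Set 1 + (-1.389) z + (0.771) z^2 = 0, i.e. a z^2 + b z + c = 0 with a = 0.771, b = -1.389, c = 1.
Discriminant D = b^2 - 4ac = (-1.389)^2 - 4*(0.771)*1 = 1.929321 - (3.084) = -1.154679.
D < 0, so the roots are the complex-conjugate pair z = (-b +/- i sqrt(-D)) / (2a) = 0.9008 +/- 0.6969i.
For a conjugate pair |z|^2 = z * conj(z) = (product of roots) = c/a = 1/(0.771) = 1.297017, so |z| = sqrt(1.297017) = 1.1389 for both roots.
Moduli of all roots: 1.1389, 1.1389.
All moduli strictly greater than 1? Yes.
Verdict: Stationary.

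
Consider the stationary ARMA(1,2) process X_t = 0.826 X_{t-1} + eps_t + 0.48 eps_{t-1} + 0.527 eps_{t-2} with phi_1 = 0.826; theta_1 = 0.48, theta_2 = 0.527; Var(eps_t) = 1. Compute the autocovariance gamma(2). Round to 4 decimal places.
\gamma(2) = 8.8749

Multiply the model equation by X_{t-k} and take expectations. With theta_0 = psi_0 = 1 and psi_j the MA(infinity) weights, this gives
  gamma(k) - sum_i phi_i gamma(k-i) = c_k,
  c_k = sigma^2 * sum_{j=k..q} theta_j psi_{j-k}   (c_k = 0 for k > q),
using gamma(-m) = gamma(m).
psi-weights needed (psi_j = theta_j + sum_i phi_i psi_{j-i}):
  psi_1 = theta_1 + phi_1 = 0.48 + (0.826) = 1.306
  psi_2 = theta_2 + phi_1 psi_1 = 0.527 + (0.826)(1.306) = 1.605756
Right-hand sides:
  c_0 = sigma^2 (1 + theta_1 psi_1 + theta_2 psi_2) = 1 * (1 + (0.48)(1.306) + (0.527)(1.605756)) = 1 * 2.473113 = 2.473113
  c_1 = sigma^2 (theta_1 + theta_2 psi_1) = 1 * (0.48 + (0.527)(1.306)) = 1.168262
  c_2 = sigma^2 theta_2 = 1 * (0.527) = 0.527
Equations for k = 0 and k = 1 (AR order 1):
  gamma(0) = phi_1 gamma(1) + c_0
  gamma(1) = phi_1 gamma(0) + c_1
Substituting the second into the first: gamma(0) (1 - phi_1^2) = c_0 + phi_1 c_1, so
  gamma(0) = (c_0 + phi_1 c_1) / (1 - phi_1^2) = (2.473113 + (0.826)(1.168262)) / (1 - (0.826)^2) = 3.438098 / 0.317724 = 10.82102.
  gamma(1) = phi_1 gamma(0) + c_1 = (0.826)(10.82102) + (1.168262) = 10.106425.
For k = 2: gamma(2) = phi_1 gamma(1) + c_2
  = (0.826)(10.106425) + (0.527) = 8.874907.
Therefore gamma(2) = 8.8749 (to 4 decimal places).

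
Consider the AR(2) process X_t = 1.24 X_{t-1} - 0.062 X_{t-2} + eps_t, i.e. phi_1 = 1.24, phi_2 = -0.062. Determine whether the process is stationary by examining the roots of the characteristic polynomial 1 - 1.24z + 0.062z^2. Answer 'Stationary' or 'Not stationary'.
\text{Not stationary}

The AR(p) characteristic polynomial is P(z) = 1 - 1.24z + 0.062z^2.
Stationarity requires all roots to lie outside the unit circle, i.e. |z| > 1 for every root.
Set 1 + (-1.24) z + (0.062) z^2 = 0, i.e. a z^2 + b z + c = 0 with a = 0.062, b = -1.24, c = 1.
Discriminant D = b^2 - 4ac = (-1.24)^2 - 4*(0.062)*1 = 1.5376 - (0.248) = 1.2896.
D >= 0, so the roots are real: z = (-b +/- sqrt(D)) / (2a) = (1.24 +/- 1.135606) / (0.124).
  z_1 = (1.24 + 1.135606) / (0.124) = 19.1581,   |z_1| = 19.1581.
  z_2 = (1.24 - 1.135606) / (0.124) = 0.8419,   |z_2| = 0.8419.
Moduli of all roots: 19.1581, 0.8419.
All moduli strictly greater than 1? No.
Verdict: Not stationary.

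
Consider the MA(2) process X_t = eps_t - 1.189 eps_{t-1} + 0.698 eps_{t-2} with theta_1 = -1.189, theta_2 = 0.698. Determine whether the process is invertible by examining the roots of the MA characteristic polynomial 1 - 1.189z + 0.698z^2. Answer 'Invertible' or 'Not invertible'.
\text{Invertible}

The MA(q) characteristic polynomial is P(z) = 1 - 1.189z + 0.698z^2.
Invertibility requires all roots to lie outside the unit circle, i.e. |z| > 1 for every root.
Set 1 + (-1.189) z + (0.698) z^2 = 0, i.e. a z^2 + b z + c = 0 with a = 0.698, b = -1.189, c = 1.
Discriminant D = b^2 - 4ac = (-1.189)^2 - 4*(0.698)*1 = 1.413721 - (2.792) = -1.378279.
D < 0, so the roots are the complex-conjugate pair z = (-b +/- i sqrt(-D)) / (2a) = 0.8517 +/- 0.841i.
For a conjugate pair |z|^2 = z * conj(z) = (product of roots) = c/a = 1/(0.698) = 1.432665, so |z| = sqrt(1.432665) = 1.1969 for both roots.
Moduli of all roots: 1.1969, 1.1969.
All moduli strictly greater than 1? Yes.
Verdict: Invertible.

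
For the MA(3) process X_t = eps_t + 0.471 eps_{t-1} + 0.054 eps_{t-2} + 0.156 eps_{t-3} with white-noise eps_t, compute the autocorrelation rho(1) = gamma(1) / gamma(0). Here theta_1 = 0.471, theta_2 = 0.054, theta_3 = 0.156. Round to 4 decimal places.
\rho(1) = 0.4042

For an MA(q) process with theta_0 = 1, the autocovariance is
  gamma(k) = sigma^2 * sum_{i=0..q-k} theta_i * theta_{i+k},
and rho(k) = gamma(k) / gamma(0). Sigma^2 cancels.
  numerator   = (1)*(0.471) + (0.471)*(0.054) + (0.054)*(0.156) = 0.504858.
  denominator = (1)^2 + (0.471)^2 + (0.054)^2 + (0.156)^2 = 1.249093.
  rho(1) = 0.504858 / 1.249093 = 0.4042.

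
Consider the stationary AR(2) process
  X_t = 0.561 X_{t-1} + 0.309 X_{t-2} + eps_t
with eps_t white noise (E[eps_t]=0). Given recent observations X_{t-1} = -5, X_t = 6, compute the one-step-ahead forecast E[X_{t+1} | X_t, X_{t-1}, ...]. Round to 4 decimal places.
E[X_{t+1} \mid \mathcal F_t] = 1.8210

For an AR(p) model X_t = c + sum_i phi_i X_{t-i} + eps_t, the
one-step-ahead conditional mean is
  E[X_{t+1} | X_t, ...] = c + sum_i phi_i X_{t+1-i}.
Substitute known values:
  E[X_{t+1} | ...] = (0.561) * (6) + (0.309) * (-5)
                   = 1.8210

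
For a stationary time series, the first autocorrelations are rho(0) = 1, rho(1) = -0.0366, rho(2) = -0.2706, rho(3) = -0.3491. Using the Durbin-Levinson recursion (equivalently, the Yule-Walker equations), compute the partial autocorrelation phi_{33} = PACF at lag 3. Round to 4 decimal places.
\phi_{33} = -0.4020

The PACF at lag k is phi_{kk}, the last component of the solution
to the Yule-Walker system G_k phi = r_k where
  (G_k)_{ij} = rho(|i - j|), (r_k)_i = rho(i), i,j = 1..k.
Equivalently, Durbin-Levinson gives phi_{kk} iteratively:
  phi_{11} = rho(1)
  phi_{kk} = [rho(k) - sum_{j=1..k-1} phi_{k-1,j} rho(k-j)]
            / [1 - sum_{j=1..k-1} phi_{k-1,j} rho(j)],
  phi_{k,j} = phi_{k-1,j} - phi_{kk} phi_{k-1,k-j},  j = 1..k-1.
Step k = 1:
  phi_11 = rho(1) = -0.0366.
Step k = 2:
  phi_22 = [rho(2) - phi_11 rho(1)] / [1 - phi_11 rho(1)] = [-0.2706 - (-0.0366)(-0.0366)] / [1 - (-0.0366)(-0.0366)]
         = -0.27193956 / 0.99866044 = -0.272304.
  Update: phi_21 = phi_11 - phi_22 phi_11 = -0.0366 - (-0.272304)(-0.0366) = -0.046566.
Step k = 3:
  phi_33 = [rho(3) - phi_21 rho(2) - phi_22 rho(1)] / [1 - phi_21 rho(1) - phi_22 rho(2)]
    numerator   = -0.3491 - (-0.046566)(-0.2706) - (-0.272304)(-0.0366) = -0.37166719
    denominator = 1 - (-0.046566)(-0.0366) - (-0.272304)(-0.2706) = 0.92461012
  phi_33 = -0.37166719 / 0.92461012 = -0.402.
Therefore phi_{33} = -0.4020.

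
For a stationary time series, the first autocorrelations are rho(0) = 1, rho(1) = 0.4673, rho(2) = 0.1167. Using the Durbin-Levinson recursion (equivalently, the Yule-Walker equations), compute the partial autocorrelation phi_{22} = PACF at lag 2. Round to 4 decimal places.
\phi_{22} = -0.1301

The PACF at lag k is phi_{kk}, the last component of the solution
to the Yule-Walker system G_k phi = r_k where
  (G_k)_{ij} = rho(|i - j|), (r_k)_i = rho(i), i,j = 1..k.
Equivalently, Durbin-Levinson gives phi_{kk} iteratively:
  phi_{11} = rho(1)
  phi_{kk} = [rho(k) - sum_{j=1..k-1} phi_{k-1,j} rho(k-j)]
            / [1 - sum_{j=1..k-1} phi_{k-1,j} rho(j)],
  phi_{k,j} = phi_{k-1,j} - phi_{kk} phi_{k-1,k-j},  j = 1..k-1.
Step k = 1:
  phi_11 = rho(1) = 0.4673.
Step k = 2:
  phi_22 = [rho(2) - phi_11 rho(1)] / [1 - phi_11 rho(1)] = [0.1167 - (0.4673)(0.4673)] / [1 - (0.4673)(0.4673)]
         = -0.10166929 / 0.78163071 = -0.1301.
Therefore phi_{22} = -0.1301.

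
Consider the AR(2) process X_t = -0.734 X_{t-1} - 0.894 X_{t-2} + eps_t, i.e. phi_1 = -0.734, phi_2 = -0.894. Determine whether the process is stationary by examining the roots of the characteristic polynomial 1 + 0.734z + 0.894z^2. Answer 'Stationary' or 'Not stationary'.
\text{Stationary}

The AR(p) characteristic polynomial is P(z) = 1 + 0.734z + 0.894z^2.
Stationarity requires all roots to lie outside the unit circle, i.e. |z| > 1 for every root.
Set 1 + (0.734) z + (0.894) z^2 = 0, i.e. a z^2 + b z + c = 0 with a = 0.894, b = 0.734, c = 1.
Discriminant D = b^2 - 4ac = (0.734)^2 - 4*(0.894)*1 = 0.538756 - (3.576) = -3.037244.
D < 0, so the roots are the complex-conjugate pair z = (-b +/- i sqrt(-D)) / (2a) = -0.4105 +/- 0.9747i.
For a conjugate pair |z|^2 = z * conj(z) = (product of roots) = c/a = 1/(0.894) = 1.118568, so |z| = sqrt(1.118568) = 1.0576 for both roots.
Moduli of all roots: 1.0576, 1.0576.
All moduli strictly greater than 1? Yes.
Verdict: Stationary.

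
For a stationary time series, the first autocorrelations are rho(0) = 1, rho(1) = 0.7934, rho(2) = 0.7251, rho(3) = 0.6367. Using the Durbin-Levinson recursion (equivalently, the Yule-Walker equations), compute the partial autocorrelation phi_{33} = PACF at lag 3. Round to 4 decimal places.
\phi_{33} = 0.0148

The PACF at lag k is phi_{kk}, the last component of the solution
to the Yule-Walker system G_k phi = r_k where
  (G_k)_{ij} = rho(|i - j|), (r_k)_i = rho(i), i,j = 1..k.
Equivalently, Durbin-Levinson gives phi_{kk} iteratively:
  phi_{11} = rho(1)
  phi_{kk} = [rho(k) - sum_{j=1..k-1} phi_{k-1,j} rho(k-j)]
            / [1 - sum_{j=1..k-1} phi_{k-1,j} rho(j)],
  phi_{k,j} = phi_{k-1,j} - phi_{kk} phi_{k-1,k-j},  j = 1..k-1.
Step k = 1:
  phi_11 = rho(1) = 0.7934.
Step k = 2:
  phi_22 = [rho(2) - phi_11 rho(1)] / [1 - phi_11 rho(1)] = [0.7251 - (0.7934)(0.7934)] / [1 - (0.7934)(0.7934)]
         = 0.09561644 / 0.37051644 = 0.258063.
  Update: phi_21 = phi_11 - phi_22 phi_11 = 0.7934 - (0.258063)(0.7934) = 0.588653.
Step k = 3:
  phi_33 = [rho(3) - phi_21 rho(2) - phi_22 rho(1)] / [1 - phi_21 rho(1) - phi_22 rho(2)]
    numerator   = 0.6367 - (0.588653)(0.7251) - (0.258063)(0.7934) = 0.00512074
    denominator = 1 - (0.588653)(0.7934) - (0.258063)(0.7251) = 0.34584141
  phi_33 = 0.00512074 / 0.34584141 = 0.0148.
Therefore phi_{33} = 0.0148.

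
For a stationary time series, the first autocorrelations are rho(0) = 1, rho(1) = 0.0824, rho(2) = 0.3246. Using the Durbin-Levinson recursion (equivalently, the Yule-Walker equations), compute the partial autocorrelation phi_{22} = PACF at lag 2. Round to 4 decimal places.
\phi_{22} = 0.3200

The PACF at lag k is phi_{kk}, the last component of the solution
to the Yule-Walker system G_k phi = r_k where
  (G_k)_{ij} = rho(|i - j|), (r_k)_i = rho(i), i,j = 1..k.
Equivalently, Durbin-Levinson gives phi_{kk} iteratively:
  phi_{11} = rho(1)
  phi_{kk} = [rho(k) - sum_{j=1..k-1} phi_{k-1,j} rho(k-j)]
            / [1 - sum_{j=1..k-1} phi_{k-1,j} rho(j)],
  phi_{k,j} = phi_{k-1,j} - phi_{kk} phi_{k-1,k-j},  j = 1..k-1.
Step k = 1:
  phi_11 = rho(1) = 0.0824.
Step k = 2:
  phi_22 = [rho(2) - phi_11 rho(1)] / [1 - phi_11 rho(1)] = [0.3246 - (0.0824)(0.0824)] / [1 - (0.0824)(0.0824)]
         = 0.31781024 / 0.99321024 = 0.32.
Therefore phi_{22} = 0.3200.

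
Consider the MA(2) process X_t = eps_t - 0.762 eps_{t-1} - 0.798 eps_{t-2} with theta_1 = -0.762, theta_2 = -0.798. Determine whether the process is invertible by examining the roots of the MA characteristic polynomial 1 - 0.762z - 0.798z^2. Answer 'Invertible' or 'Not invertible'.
\text{Not invertible}

The MA(q) characteristic polynomial is P(z) = 1 - 0.762z - 0.798z^2.
Invertibility requires all roots to lie outside the unit circle, i.e. |z| > 1 for every root.
Set 1 + (-0.762) z + (-0.798) z^2 = 0, i.e. a z^2 + b z + c = 0 with a = -0.798, b = -0.762, c = 1.
Discriminant D = b^2 - 4ac = (-0.762)^2 - 4*(-0.798)*1 = 0.580644 - (-3.192) = 3.772644.
D >= 0, so the roots are real: z = (-b +/- sqrt(D)) / (2a) = (0.762 +/- 1.94233) / (-1.596).
  z_1 = (0.762 + 1.94233) / (-1.596) = -1.6944,   |z_1| = 1.6944.
  z_2 = (0.762 - 1.94233) / (-1.596) = 0.7396,   |z_2| = 0.7396.
Moduli of all roots: 1.6944, 0.7396.
All moduli strictly greater than 1? No.
Verdict: Not invertible.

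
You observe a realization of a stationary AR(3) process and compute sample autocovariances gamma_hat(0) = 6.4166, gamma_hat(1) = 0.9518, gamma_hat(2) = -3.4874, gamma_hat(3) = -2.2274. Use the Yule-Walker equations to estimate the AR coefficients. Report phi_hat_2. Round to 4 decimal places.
\hat\phi_{2} = -0.5300

The Yule-Walker equations for an AR(p) process read, in matrix form,
  Gamma_p phi = r_p,   with   (Gamma_p)_{ij} = gamma(|i - j|),
                       (r_p)_i = gamma(i),   i,j = 1..p.
Substitute the sample gammas (Toeplitz matrix and right-hand side of size 3):
  Gamma_p = [[6.4166, 0.9518, -3.4874], [0.9518, 6.4166, 0.9518], [-3.4874, 0.9518, 6.4166]]
  r_p     = [0.9518, -3.4874, -2.2274]
Written out (R1..R3):
  (R1) 6.4166 phi_1 + 0.9518 phi_2 - 3.4874 phi_3 = 0.9518
  (R2) 0.9518 phi_1 + 6.4166 phi_2 + 0.9518 phi_3 = -3.4874
  (R3) -3.4874 phi_1 + 0.9518 phi_2 + 6.4166 phi_3 = -2.2274
Gaussian elimination:
  R2 <- R2 - (0.9518/6.4166) R1 = R2 - (0.148334) R1:  6.275416 phi_2 + 1.4691 phi_3 = -3.628584
  R3 <- R3 - (-3.4874/6.4166) R1 = R3 - (-0.543497) R1:  1.4691 phi_2 + 4.52121 phi_3 = -1.7101
  R3 <- R3 - (1.4691/6.275416) R2 = R3 - (0.234104) R2:  4.177288 phi_3 = -0.860634
Back-substitution:
  phi_hat_3 = -0.860634 / 4.177288 = -0.206027
  phi_hat_2 = (-3.628584 - (1.4691)(-0.206027)) / 6.275416 = -0.52999
  phi_hat_1 = (0.9518 - (0.9518)(-0.52999) - (-3.4874)(-0.206027)) / 6.4166 = 0.114975
So phi_hat = [0.1150, -0.5300, -0.2060].
Therefore phi_hat_2 = -0.5300.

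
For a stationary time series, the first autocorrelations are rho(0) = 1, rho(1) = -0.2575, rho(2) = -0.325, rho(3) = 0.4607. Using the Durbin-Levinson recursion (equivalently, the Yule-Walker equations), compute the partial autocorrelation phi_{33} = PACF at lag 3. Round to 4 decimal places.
\phi_{33} = 0.3040

The PACF at lag k is phi_{kk}, the last component of the solution
to the Yule-Walker system G_k phi = r_k where
  (G_k)_{ij} = rho(|i - j|), (r_k)_i = rho(i), i,j = 1..k.
Equivalently, Durbin-Levinson gives phi_{kk} iteratively:
  phi_{11} = rho(1)
  phi_{kk} = [rho(k) - sum_{j=1..k-1} phi_{k-1,j} rho(k-j)]
            / [1 - sum_{j=1..k-1} phi_{k-1,j} rho(j)],
  phi_{k,j} = phi_{k-1,j} - phi_{kk} phi_{k-1,k-j},  j = 1..k-1.
Step k = 1:
  phi_11 = rho(1) = -0.2575.
Step k = 2:
  phi_22 = [rho(2) - phi_11 rho(1)] / [1 - phi_11 rho(1)] = [-0.325 - (-0.2575)(-0.2575)] / [1 - (-0.2575)(-0.2575)]
         = -0.39130625 / 0.93369375 = -0.419095.
  Update: phi_21 = phi_11 - phi_22 phi_11 = -0.2575 - (-0.419095)(-0.2575) = -0.365417.
Step k = 3:
  phi_33 = [rho(3) - phi_21 rho(2) - phi_22 rho(1)] / [1 - phi_21 rho(1) - phi_22 rho(2)]
    numerator   = 0.4607 - (-0.365417)(-0.325) - (-0.419095)(-0.2575) = 0.23402257
    denominator = 1 - (-0.365417)(-0.2575) - (-0.419095)(-0.325) = 0.76969931
  phi_33 = 0.23402257 / 0.76969931 = 0.304.
Therefore phi_{33} = 0.3040.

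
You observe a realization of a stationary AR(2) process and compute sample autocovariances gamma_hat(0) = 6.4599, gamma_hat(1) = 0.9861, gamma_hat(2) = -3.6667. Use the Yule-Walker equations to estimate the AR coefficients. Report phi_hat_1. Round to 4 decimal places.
\hat\phi_{1} = 0.2450

The Yule-Walker equations for an AR(p) process read, in matrix form,
  Gamma_p phi = r_p,   with   (Gamma_p)_{ij} = gamma(|i - j|),
                       (r_p)_i = gamma(i),   i,j = 1..p.
Substitute the sample gammas (Toeplitz matrix and right-hand side of size 2):
  Gamma_p = [[6.4599, 0.9861], [0.9861, 6.4599]]
  r_p     = [0.9861, -3.6667]
Written out:
  6.4599 phi_1 + 0.9861 phi_2 = 0.9861
  0.9861 phi_1 + 6.4599 phi_2 = -3.6667
Solve by Cramer's rule:
  det = gamma(0)^2 - gamma(1)^2 = (6.4599)^2 - (0.9861)^2 = 41.73030801 - 0.97239321 = 40.7579148
  phi_hat_1 = [gamma(1) gamma(0) - gamma(1) gamma(2)] / det = [(0.9861)(6.4599) - (0.9861)(-3.6667)] / 40.7579148 = 9.98584026 / 40.7579148 = 0.245
  phi_hat_2 = [gamma(0) gamma(2) - gamma(1)^2] / det = [(6.4599)(-3.6667) - (0.9861)^2] / 40.7579148 = -24.65890854 / 40.7579148 = -0.605
So phi_hat = [0.2450, -0.6050].
Therefore phi_hat_1 = 0.2450.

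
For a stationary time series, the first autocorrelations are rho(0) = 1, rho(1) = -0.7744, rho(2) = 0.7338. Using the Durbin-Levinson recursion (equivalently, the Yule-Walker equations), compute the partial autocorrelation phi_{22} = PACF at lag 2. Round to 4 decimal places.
\phi_{22} = 0.3350

The PACF at lag k is phi_{kk}, the last component of the solution
to the Yule-Walker system G_k phi = r_k where
  (G_k)_{ij} = rho(|i - j|), (r_k)_i = rho(i), i,j = 1..k.
Equivalently, Durbin-Levinson gives phi_{kk} iteratively:
  phi_{11} = rho(1)
  phi_{kk} = [rho(k) - sum_{j=1..k-1} phi_{k-1,j} rho(k-j)]
            / [1 - sum_{j=1..k-1} phi_{k-1,j} rho(j)],
  phi_{k,j} = phi_{k-1,j} - phi_{kk} phi_{k-1,k-j},  j = 1..k-1.
Step k = 1:
  phi_11 = rho(1) = -0.7744.
Step k = 2:
  phi_22 = [rho(2) - phi_11 rho(1)] / [1 - phi_11 rho(1)] = [0.7338 - (-0.7744)(-0.7744)] / [1 - (-0.7744)(-0.7744)]
         = 0.13410464 / 0.40030464 = 0.335.
Therefore phi_{22} = 0.3350.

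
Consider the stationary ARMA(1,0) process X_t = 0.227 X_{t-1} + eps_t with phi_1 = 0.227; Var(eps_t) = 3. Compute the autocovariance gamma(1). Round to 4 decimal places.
\gamma(1) = 0.7180

Multiply the model equation by X_{t-k} and take expectations. With theta_0 = psi_0 = 1 and psi_j the MA(infinity) weights, this gives
  gamma(k) - sum_i phi_i gamma(k-i) = c_k,
  c_k = sigma^2 * sum_{j=k..q} theta_j psi_{j-k}   (c_k = 0 for k > q),
using gamma(-m) = gamma(m).
Pure AR (q = 0): c_0 = sigma^2 = 3, c_k = 0 for k >= 1.
Equations for k = 0 and k = 1 (AR order 1):
  gamma(0) = phi_1 gamma(1) + c_0
  gamma(1) = phi_1 gamma(0) + c_1
Substituting the second into the first: gamma(0) (1 - phi_1^2) = c_0 + phi_1 c_1, so
  gamma(0) = c_0 / (1 - phi_1^2) = 3 / (1 - (0.227)^2) = 3 / 0.948471 = 3.162985.
  gamma(1) = phi_1 gamma(0) = (0.227)(3.162985) = 0.717998.
Therefore gamma(1) = 0.7180 (to 4 decimal places).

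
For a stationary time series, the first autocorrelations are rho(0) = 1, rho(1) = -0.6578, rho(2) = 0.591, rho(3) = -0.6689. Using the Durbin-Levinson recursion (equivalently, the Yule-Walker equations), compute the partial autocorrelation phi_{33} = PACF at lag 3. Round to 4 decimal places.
\phi_{33} = -0.3920

The PACF at lag k is phi_{kk}, the last component of the solution
to the Yule-Walker system G_k phi = r_k where
  (G_k)_{ij} = rho(|i - j|), (r_k)_i = rho(i), i,j = 1..k.
Equivalently, Durbin-Levinson gives phi_{kk} iteratively:
  phi_{11} = rho(1)
  phi_{kk} = [rho(k) - sum_{j=1..k-1} phi_{k-1,j} rho(k-j)]
            / [1 - sum_{j=1..k-1} phi_{k-1,j} rho(j)],
  phi_{k,j} = phi_{k-1,j} - phi_{kk} phi_{k-1,k-j},  j = 1..k-1.
Step k = 1:
  phi_11 = rho(1) = -0.6578.
Step k = 2:
  phi_22 = [rho(2) - phi_11 rho(1)] / [1 - phi_11 rho(1)] = [0.591 - (-0.6578)(-0.6578)] / [1 - (-0.6578)(-0.6578)]
         = 0.15829916 / 0.56729916 = 0.27904.
  Update: phi_21 = phi_11 - phi_22 phi_11 = -0.6578 - (0.27904)(-0.6578) = -0.474247.
Step k = 3:
  phi_33 = [rho(3) - phi_21 rho(2) - phi_22 rho(1)] / [1 - phi_21 rho(1) - phi_22 rho(2)]
    numerator   = -0.6689 - (-0.474247)(0.591) - (0.27904)(-0.6578) = -0.20506722
    denominator = 1 - (-0.474247)(-0.6578) - (0.27904)(0.591) = 0.52312736
  phi_33 = -0.20506722 / 0.52312736 = -0.392.
Therefore phi_{33} = -0.3920.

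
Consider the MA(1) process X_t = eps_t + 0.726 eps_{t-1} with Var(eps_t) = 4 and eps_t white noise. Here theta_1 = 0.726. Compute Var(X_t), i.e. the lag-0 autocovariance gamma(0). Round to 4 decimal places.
\gamma(0) = 6.1083

For an MA(q) process X_t = eps_t + sum_i theta_i eps_{t-i} with
Var(eps_t) = sigma^2, the variance is
  gamma(0) = sigma^2 * (1 + sum_i theta_i^2).
  sum_i theta_i^2 = (0.726)^2 = 0.527076.
  gamma(0) = 4 * (1 + 0.527076) = 4 * 1.527076 = 6.108304, which rounds to 6.1083.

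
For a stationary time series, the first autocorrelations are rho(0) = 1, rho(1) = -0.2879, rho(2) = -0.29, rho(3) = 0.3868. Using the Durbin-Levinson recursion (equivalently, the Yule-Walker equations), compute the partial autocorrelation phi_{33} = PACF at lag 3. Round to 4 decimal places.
\phi_{33} = 0.1990

The PACF at lag k is phi_{kk}, the last component of the solution
to the Yule-Walker system G_k phi = r_k where
  (G_k)_{ij} = rho(|i - j|), (r_k)_i = rho(i), i,j = 1..k.
Equivalently, Durbin-Levinson gives phi_{kk} iteratively:
  phi_{11} = rho(1)
  phi_{kk} = [rho(k) - sum_{j=1..k-1} phi_{k-1,j} rho(k-j)]
            / [1 - sum_{j=1..k-1} phi_{k-1,j} rho(j)],
  phi_{k,j} = phi_{k-1,j} - phi_{kk} phi_{k-1,k-j},  j = 1..k-1.
Step k = 1:
  phi_11 = rho(1) = -0.2879.
Step k = 2:
  phi_22 = [rho(2) - phi_11 rho(1)] / [1 - phi_11 rho(1)] = [-0.29 - (-0.2879)(-0.2879)] / [1 - (-0.2879)(-0.2879)]
         = -0.37288641 / 0.91711359 = -0.406587.
  Update: phi_21 = phi_11 - phi_22 phi_11 = -0.2879 - (-0.406587)(-0.2879) = -0.404956.
Step k = 3:
  phi_33 = [rho(3) - phi_21 rho(2) - phi_22 rho(1)] / [1 - phi_21 rho(1) - phi_22 rho(2)]
    numerator   = 0.3868 - (-0.404956)(-0.29) - (-0.406587)(-0.2879) = 0.15230627
    denominator = 1 - (-0.404956)(-0.2879) - (-0.406587)(-0.29) = 0.76550284
  phi_33 = 0.15230627 / 0.76550284 = 0.199.
Therefore phi_{33} = 0.1990.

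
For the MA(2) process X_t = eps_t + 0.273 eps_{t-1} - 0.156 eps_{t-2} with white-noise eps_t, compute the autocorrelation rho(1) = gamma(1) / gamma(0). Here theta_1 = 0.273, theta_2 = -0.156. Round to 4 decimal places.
\rho(1) = 0.2097

For an MA(q) process with theta_0 = 1, the autocovariance is
  gamma(k) = sigma^2 * sum_{i=0..q-k} theta_i * theta_{i+k},
and rho(k) = gamma(k) / gamma(0). Sigma^2 cancels.
  numerator   = (1)*(0.273) + (0.273)*(-0.156) = 0.230412.
  denominator = (1)^2 + (0.273)^2 + (-0.156)^2 = 1.098865.
  rho(1) = 0.230412 / 1.098865 = 0.2097.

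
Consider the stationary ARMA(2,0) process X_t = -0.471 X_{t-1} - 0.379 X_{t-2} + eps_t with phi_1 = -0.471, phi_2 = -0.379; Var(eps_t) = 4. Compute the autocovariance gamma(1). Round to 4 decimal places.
\gamma(1) = -1.8061

Multiply the model equation by X_{t-k} and take expectations. With theta_0 = psi_0 = 1 and psi_j the MA(infinity) weights, this gives
  gamma(k) - sum_i phi_i gamma(k-i) = c_k,
  c_k = sigma^2 * sum_{j=k..q} theta_j psi_{j-k}   (c_k = 0 for k > q),
using gamma(-m) = gamma(m).
Pure AR (q = 0): c_0 = sigma^2 = 4, c_k = 0 for k >= 1.
Equations for k = 0, 1, 2 (AR order 2, c_2 = 0):
  (E0) gamma(0) = phi_1 gamma(1) + phi_2 gamma(2) + c_0
  (E1) gamma(1) = phi_1 gamma(0) + phi_2 gamma(1) + c_1
  (E2) gamma(2) = phi_1 gamma(1) + phi_2 gamma(0)
From (E1): gamma(1) = A gamma(0) + B with
  A = phi_1 / (1 - phi_2) = -0.471 / 1.379 = -0.341552,   B = c_1 / (1 - phi_2) = 0 / 1.379 = 0.
Insert (E2) into (E0): gamma(0) (1 - phi_2^2) = phi_1 (1 + phi_2) gamma(1) + c_0.
  phi_1 (1 + phi_2) = (-0.471)(0.621) = -0.292491,   1 - phi_2^2 = 0.856359.
Replace gamma(1) by A gamma(0) + B and collect gamma(0):
  gamma(0) [0.856359 - (-0.292491)(-0.341552)] = c_0 = 4
  gamma(0) * 0.756458 = 4
  gamma(0) = 4 / 0.756458 = 5.287801.
  gamma(1) = A gamma(0) = (-0.341552)(5.287801) = -1.806058.
Therefore gamma(1) = -1.8061 (to 4 decimal places).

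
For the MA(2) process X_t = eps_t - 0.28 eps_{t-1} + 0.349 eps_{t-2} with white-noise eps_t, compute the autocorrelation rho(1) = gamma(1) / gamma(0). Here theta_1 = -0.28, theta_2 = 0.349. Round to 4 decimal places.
\rho(1) = -0.3147

For an MA(q) process with theta_0 = 1, the autocovariance is
  gamma(k) = sigma^2 * sum_{i=0..q-k} theta_i * theta_{i+k},
and rho(k) = gamma(k) / gamma(0). Sigma^2 cancels.
  numerator   = (1)*(-0.28) + (-0.28)*(0.349) = -0.37772.
  denominator = (1)^2 + (-0.28)^2 + (0.349)^2 = 1.200201.
  rho(1) = -0.37772 / 1.200201 = -0.3147.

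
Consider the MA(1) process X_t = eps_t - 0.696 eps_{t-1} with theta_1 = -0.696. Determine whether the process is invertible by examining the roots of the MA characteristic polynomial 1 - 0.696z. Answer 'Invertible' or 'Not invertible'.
\text{Invertible}

The MA(q) characteristic polynomial is P(z) = 1 - 0.696z.
Invertibility requires all roots to lie outside the unit circle, i.e. |z| > 1 for every root.
This is linear in z: 1 + (-0.696) z = 0  =>  z = -1/(-0.696) = 1.436782,  |z| = 1.436782.
Moduli of all roots: 1.4368.
All moduli strictly greater than 1? Yes.
Verdict: Invertible.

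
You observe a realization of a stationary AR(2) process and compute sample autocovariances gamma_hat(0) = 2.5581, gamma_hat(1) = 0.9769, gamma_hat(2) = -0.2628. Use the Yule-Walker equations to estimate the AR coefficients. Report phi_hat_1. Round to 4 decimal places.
\hat\phi_{1} = 0.4930

The Yule-Walker equations for an AR(p) process read, in matrix form,
  Gamma_p phi = r_p,   with   (Gamma_p)_{ij} = gamma(|i - j|),
                       (r_p)_i = gamma(i),   i,j = 1..p.
Substitute the sample gammas (Toeplitz matrix and right-hand side of size 2):
  Gamma_p = [[2.5581, 0.9769], [0.9769, 2.5581]]
  r_p     = [0.9769, -0.2628]
Written out:
  2.5581 phi_1 + 0.9769 phi_2 = 0.9769
  0.9769 phi_1 + 2.5581 phi_2 = -0.2628
Solve by Cramer's rule:
  det = gamma(0)^2 - gamma(1)^2 = (2.5581)^2 - (0.9769)^2 = 6.54387561 - 0.95433361 = 5.589542
  phi_hat_1 = [gamma(1) gamma(0) - gamma(1) gamma(2)] / det = [(0.9769)(2.5581) - (0.9769)(-0.2628)] / 5.589542 = 2.75573721 / 5.589542 = 0.493
  phi_hat_2 = [gamma(0) gamma(2) - gamma(1)^2] / det = [(2.5581)(-0.2628) - (0.9769)^2] / 5.589542 = -1.62660229 / 5.589542 = -0.291
So phi_hat = [0.4930, -0.2910].
Therefore phi_hat_1 = 0.4930.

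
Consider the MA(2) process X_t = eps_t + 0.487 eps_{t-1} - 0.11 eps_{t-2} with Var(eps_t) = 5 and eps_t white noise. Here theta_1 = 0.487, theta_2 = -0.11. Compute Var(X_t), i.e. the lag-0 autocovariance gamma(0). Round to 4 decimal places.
\gamma(0) = 6.2463

For an MA(q) process X_t = eps_t + sum_i theta_i eps_{t-i} with
Var(eps_t) = sigma^2, the variance is
  gamma(0) = sigma^2 * (1 + sum_i theta_i^2).
  sum_i theta_i^2 = (0.487)^2 + (-0.11)^2 = 0.237169 + 0.0121 = 0.249269.
  gamma(0) = 5 * (1 + 0.249269) = 5 * 1.249269 = 6.246345, which rounds to 6.2463.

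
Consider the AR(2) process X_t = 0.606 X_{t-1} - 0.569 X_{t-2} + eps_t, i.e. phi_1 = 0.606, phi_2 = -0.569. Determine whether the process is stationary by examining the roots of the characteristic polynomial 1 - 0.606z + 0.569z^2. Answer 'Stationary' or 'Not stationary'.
\text{Stationary}

The AR(p) characteristic polynomial is P(z) = 1 - 0.606z + 0.569z^2.
Stationarity requires all roots to lie outside the unit circle, i.e. |z| > 1 for every root.
Set 1 + (-0.606) z + (0.569) z^2 = 0, i.e. a z^2 + b z + c = 0 with a = 0.569, b = -0.606, c = 1.
Discriminant D = b^2 - 4ac = (-0.606)^2 - 4*(0.569)*1 = 0.367236 - (2.276) = -1.908764.
D < 0, so the roots are the complex-conjugate pair z = (-b +/- i sqrt(-D)) / (2a) = 0.5325 +/- 1.214i.
For a conjugate pair |z|^2 = z * conj(z) = (product of roots) = c/a = 1/(0.569) = 1.757469, so |z| = sqrt(1.757469) = 1.3257 for both roots.
Moduli of all roots: 1.3257, 1.3257.
All moduli strictly greater than 1? Yes.
Verdict: Stationary.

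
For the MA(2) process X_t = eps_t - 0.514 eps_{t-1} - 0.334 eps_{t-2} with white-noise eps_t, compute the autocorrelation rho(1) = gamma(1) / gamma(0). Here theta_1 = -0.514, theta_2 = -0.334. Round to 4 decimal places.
\rho(1) = -0.2488

For an MA(q) process with theta_0 = 1, the autocovariance is
  gamma(k) = sigma^2 * sum_{i=0..q-k} theta_i * theta_{i+k},
and rho(k) = gamma(k) / gamma(0). Sigma^2 cancels.
  numerator   = (1)*(-0.514) + (-0.514)*(-0.334) = -0.342324.
  denominator = (1)^2 + (-0.514)^2 + (-0.334)^2 = 1.375752.
  rho(1) = -0.342324 / 1.375752 = -0.2488.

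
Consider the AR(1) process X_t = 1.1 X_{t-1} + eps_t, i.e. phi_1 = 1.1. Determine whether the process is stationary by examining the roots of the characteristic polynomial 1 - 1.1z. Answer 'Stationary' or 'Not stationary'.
\text{Not stationary}

The AR(p) characteristic polynomial is P(z) = 1 - 1.1z.
Stationarity requires all roots to lie outside the unit circle, i.e. |z| > 1 for every root.
This is linear in z: 1 + (-1.1) z = 0  =>  z = -1/(-1.1) = 0.909091,  |z| = 0.909091.
Moduli of all roots: 0.9091.
All moduli strictly greater than 1? No.
Verdict: Not stationary.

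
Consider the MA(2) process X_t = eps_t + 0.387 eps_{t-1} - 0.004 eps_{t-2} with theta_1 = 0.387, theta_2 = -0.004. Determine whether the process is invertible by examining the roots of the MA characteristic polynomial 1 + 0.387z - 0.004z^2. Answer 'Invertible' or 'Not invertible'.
\text{Invertible}

The MA(q) characteristic polynomial is P(z) = 1 + 0.387z - 0.004z^2.
Invertibility requires all roots to lie outside the unit circle, i.e. |z| > 1 for every root.
Set 1 + (0.387) z + (-0.004) z^2 = 0, i.e. a z^2 + b z + c = 0 with a = -0.004, b = 0.387, c = 1.
Discriminant D = b^2 - 4ac = (0.387)^2 - 4*(-0.004)*1 = 0.149769 - (-0.016) = 0.165769.
D >= 0, so the roots are real: z = (-b +/- sqrt(D)) / (2a) = (-0.387 +/- 0.407147) / (-0.008).
  z_1 = (-0.387 + 0.407147) / (-0.008) = -2.5184,   |z_1| = 2.5184.
  z_2 = (-0.387 - 0.407147) / (-0.008) = 99.2684,   |z_2| = 99.2684.
Moduli of all roots: 2.5184, 99.2684.
All moduli strictly greater than 1? Yes.
Verdict: Invertible.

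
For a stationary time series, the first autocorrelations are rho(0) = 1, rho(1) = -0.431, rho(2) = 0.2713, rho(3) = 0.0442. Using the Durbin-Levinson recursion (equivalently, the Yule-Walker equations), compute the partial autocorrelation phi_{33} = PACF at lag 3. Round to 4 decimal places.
\phi_{33} = 0.2411

The PACF at lag k is phi_{kk}, the last component of the solution
to the Yule-Walker system G_k phi = r_k where
  (G_k)_{ij} = rho(|i - j|), (r_k)_i = rho(i), i,j = 1..k.
Equivalently, Durbin-Levinson gives phi_{kk} iteratively:
  phi_{11} = rho(1)
  phi_{kk} = [rho(k) - sum_{j=1..k-1} phi_{k-1,j} rho(k-j)]
            / [1 - sum_{j=1..k-1} phi_{k-1,j} rho(j)],
  phi_{k,j} = phi_{k-1,j} - phi_{kk} phi_{k-1,k-j},  j = 1..k-1.
Step k = 1:
  phi_11 = rho(1) = -0.431.
Step k = 2:
  phi_22 = [rho(2) - phi_11 rho(1)] / [1 - phi_11 rho(1)] = [0.2713 - (-0.431)(-0.431)] / [1 - (-0.431)(-0.431)]
         = 0.085539 / 0.814239 = 0.105054.
  Update: phi_21 = phi_11 - phi_22 phi_11 = -0.431 - (0.105054)(-0.431) = -0.385722.
Step k = 3:
  phi_33 = [rho(3) - phi_21 rho(2) - phi_22 rho(1)] / [1 - phi_21 rho(1) - phi_22 rho(2)]
    numerator   = 0.0442 - (-0.385722)(0.2713) - (0.105054)(-0.431) = 0.19412455
    denominator = 1 - (-0.385722)(-0.431) - (0.105054)(0.2713) = 0.80525279
  phi_33 = 0.19412455 / 0.80525279 = 0.2411.
Therefore phi_{33} = 0.2411.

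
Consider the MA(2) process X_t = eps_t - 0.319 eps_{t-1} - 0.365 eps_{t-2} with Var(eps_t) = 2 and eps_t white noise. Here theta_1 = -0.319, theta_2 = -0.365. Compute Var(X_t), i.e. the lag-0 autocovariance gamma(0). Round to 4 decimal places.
\gamma(0) = 2.4700

For an MA(q) process X_t = eps_t + sum_i theta_i eps_{t-i} with
Var(eps_t) = sigma^2, the variance is
  gamma(0) = sigma^2 * (1 + sum_i theta_i^2).
  sum_i theta_i^2 = (-0.319)^2 + (-0.365)^2 = 0.101761 + 0.133225 = 0.234986.
  gamma(0) = 2 * (1 + 0.234986) = 2 * 1.234986 = 2.469972, which rounds to 2.4700.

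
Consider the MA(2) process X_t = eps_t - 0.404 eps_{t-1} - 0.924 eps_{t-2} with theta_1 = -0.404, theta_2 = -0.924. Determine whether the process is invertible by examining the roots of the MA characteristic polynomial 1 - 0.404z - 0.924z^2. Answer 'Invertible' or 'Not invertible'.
\text{Not invertible}

The MA(q) characteristic polynomial is P(z) = 1 - 0.404z - 0.924z^2.
Invertibility requires all roots to lie outside the unit circle, i.e. |z| > 1 for every root.
Set 1 + (-0.404) z + (-0.924) z^2 = 0, i.e. a z^2 + b z + c = 0 with a = -0.924, b = -0.404, c = 1.
Discriminant D = b^2 - 4ac = (-0.404)^2 - 4*(-0.924)*1 = 0.163216 - (-3.696) = 3.859216.
D >= 0, so the roots are real: z = (-b +/- sqrt(D)) / (2a) = (0.404 +/- 1.964489) / (-1.848).
  z_1 = (0.404 + 1.964489) / (-1.848) = -1.2816,   |z_1| = 1.2816.
  z_2 = (0.404 - 1.964489) / (-1.848) = 0.8444,   |z_2| = 0.8444.
Moduli of all roots: 1.2816, 0.8444.
All moduli strictly greater than 1? No.
Verdict: Not invertible.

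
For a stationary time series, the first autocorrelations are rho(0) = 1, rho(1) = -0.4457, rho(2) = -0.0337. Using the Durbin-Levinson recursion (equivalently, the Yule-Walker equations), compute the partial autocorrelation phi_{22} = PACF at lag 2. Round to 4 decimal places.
\phi_{22} = -0.2899

The PACF at lag k is phi_{kk}, the last component of the solution
to the Yule-Walker system G_k phi = r_k where
  (G_k)_{ij} = rho(|i - j|), (r_k)_i = rho(i), i,j = 1..k.
Equivalently, Durbin-Levinson gives phi_{kk} iteratively:
  phi_{11} = rho(1)
  phi_{kk} = [rho(k) - sum_{j=1..k-1} phi_{k-1,j} rho(k-j)]
            / [1 - sum_{j=1..k-1} phi_{k-1,j} rho(j)],
  phi_{k,j} = phi_{k-1,j} - phi_{kk} phi_{k-1,k-j},  j = 1..k-1.
Step k = 1:
  phi_11 = rho(1) = -0.4457.
Step k = 2:
  phi_22 = [rho(2) - phi_11 rho(1)] / [1 - phi_11 rho(1)] = [-0.0337 - (-0.4457)(-0.4457)] / [1 - (-0.4457)(-0.4457)]
         = -0.23234849 / 0.80135151 = -0.2899.
Therefore phi_{22} = -0.2899.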